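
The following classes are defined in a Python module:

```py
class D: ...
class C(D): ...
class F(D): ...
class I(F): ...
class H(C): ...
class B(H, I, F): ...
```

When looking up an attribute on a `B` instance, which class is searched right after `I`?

F

L[B] = B + merge(L[H], L[I], L[F], [H I F])
  take H:  [H C D object] + [I F D object] + [F D object] + [H I F]
  take C:  [C D object] + [I F D object] + [F D object] + [I F]
  take I:  [D object] + [I F D object] + [F D object] + [I F]
  take F:  [D object] + [F D object] + [F D object] + [F]
  take D:  [D object] + [D object] + [D object]
  take object:  [object] + [object] + [object]
MRO: B H C I F D object
I is at position 3; next is F.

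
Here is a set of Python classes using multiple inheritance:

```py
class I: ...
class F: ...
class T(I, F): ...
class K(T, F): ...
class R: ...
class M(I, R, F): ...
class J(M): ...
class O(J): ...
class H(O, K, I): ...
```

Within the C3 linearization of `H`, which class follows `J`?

L[H] = H + merge(L[O], L[K], L[I], [O K I])
  take O:  [O J M I R F object] + [K T I F object] + [I object] + [O K I]
  take J:  [J M I R F object] + [K T I F object] + [I object] + [K I]
  take M:  [M I R F object] + [K T I F object] + [I object] + [K I]
  take K:  [I R F object] + [K T I F object] + [I object] + [K I]
  take T:  [I R F object] + [T I F object] + [I object] + [I]
  take I:  [I R F object] + [I F object] + [I object] + [I]
  take R:  [R F object] + [F object] + [object]
  take F:  [F object] + [F object] + [object]
  take object:  [object] + [object] + [object]
MRO: H O J M K T I R F object
J is at position 2; next is M.

M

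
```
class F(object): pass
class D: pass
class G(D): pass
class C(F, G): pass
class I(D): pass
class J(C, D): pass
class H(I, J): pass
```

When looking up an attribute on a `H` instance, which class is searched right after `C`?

L[H] = H + merge(L[I], L[J], [I J])
  take I:  [I D object] + [J C F G D object] + [I J]
  take J:  [D object] + [J C F G D object] + [J]
  take C:  [D object] + [C F G D object]
  take F:  [D object] + [F G D object]
  take G:  [D object] + [G D object]
  take D:  [D object] + [D object]
  take object:  [object] + [object]
MRO: H I J C F G D object
C is at position 3; next is F.

F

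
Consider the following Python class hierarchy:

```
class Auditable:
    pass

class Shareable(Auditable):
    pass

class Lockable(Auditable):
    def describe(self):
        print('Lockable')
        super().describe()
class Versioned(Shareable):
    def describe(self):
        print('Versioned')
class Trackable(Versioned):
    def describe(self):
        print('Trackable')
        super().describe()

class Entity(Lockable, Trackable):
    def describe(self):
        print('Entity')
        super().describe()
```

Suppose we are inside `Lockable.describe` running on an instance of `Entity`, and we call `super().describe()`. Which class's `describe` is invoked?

L[Entity] = Entity + merge(L[Lockable], L[Trackable], [Lockable Trackable])
  take Lockable:  [Lockable Auditable object] + [Trackable Versioned Shareable Auditable object] + [Lockable Trackable]
  take Trackable:  [Auditable object] + [Trackable Versioned Shareable Auditable object] + [Trackable]
  take Versioned:  [Auditable object] + [Versioned Shareable Auditable object]
  take Shareable:  [Auditable object] + [Shareable Auditable object]
  take Auditable:  [Auditable object] + [Auditable object]
  take object:  [object] + [object]
MRO: Entity Lockable Trackable Versioned Shareable Auditable object
super() in Lockable.describe on a Entity instance goes to the class after Lockable in Entity's MRO: Trackable.

Trackable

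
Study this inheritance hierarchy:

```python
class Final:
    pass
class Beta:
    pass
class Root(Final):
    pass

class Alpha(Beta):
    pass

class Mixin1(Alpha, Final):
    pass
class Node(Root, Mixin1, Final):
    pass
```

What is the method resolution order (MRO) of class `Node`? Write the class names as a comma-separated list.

L[Node] = Node + merge(L[Root], L[Mixin1], L[Final], [Root Mixin1 Final])
  take Root:  [Root Final object] + [Mixin1 Alpha Beta Final object] + [Final object] + [Root Mixin1 Final]
  take Mixin1:  [Final object] + [Mixin1 Alpha Beta Final object] + [Final object] + [Mixin1 Final]
  take Alpha:  [Final object] + [Alpha Beta Final object] + [Final object] + [Final]
  take Beta:  [Final object] + [Beta Final object] + [Final object] + [Final]
  take Final:  [Final object] + [Final object] + [Final object] + [Final]
  take object:  [object] + [object] + [object]

Node, Root, Mixin1, Alpha, Beta, Final, object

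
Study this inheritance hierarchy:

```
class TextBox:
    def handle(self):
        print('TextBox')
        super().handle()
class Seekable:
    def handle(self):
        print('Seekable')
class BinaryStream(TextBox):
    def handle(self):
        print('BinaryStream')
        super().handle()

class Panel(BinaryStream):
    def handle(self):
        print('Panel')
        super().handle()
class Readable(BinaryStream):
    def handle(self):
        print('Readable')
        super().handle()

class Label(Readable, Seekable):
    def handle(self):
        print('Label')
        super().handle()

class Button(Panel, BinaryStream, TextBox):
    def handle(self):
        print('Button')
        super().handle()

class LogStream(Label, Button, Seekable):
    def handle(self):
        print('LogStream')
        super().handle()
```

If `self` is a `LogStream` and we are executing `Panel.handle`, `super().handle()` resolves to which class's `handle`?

L[LogStream] = LogStream + merge(L[Label], L[Button], L[Seekable], [Label Button Seekable])
  take Label:  [Label Readable BinaryStream TextBox Seekable object] + [Button Panel BinaryStream TextBox object] + [Seekable object] + [Label Button Seekable]
  take Readable:  [Readable BinaryStream TextBox Seekable object] + [Button Panel BinaryStream TextBox object] + [Seekable object] + [Button Seekable]
  take Button:  [BinaryStream TextBox Seekable object] + [Button Panel BinaryStream TextBox object] + [Seekable object] + [Button Seekable]
  take Panel:  [BinaryStream TextBox Seekable object] + [Panel BinaryStream TextBox object] + [Seekable object] + [Seekable]
  take BinaryStream:  [BinaryStream TextBox Seekable object] + [BinaryStream TextBox object] + [Seekable object] + [Seekable]
  take TextBox:  [TextBox Seekable object] + [TextBox object] + [Seekable object] + [Seekable]
  take Seekable:  [Seekable object] + [object] + [Seekable object] + [Seekable]
  take object:  [object] + [object] + [object]
MRO: LogStream Label Readable Button Panel BinaryStream TextBox Seekable object
super() in Panel.handle on a LogStream instance goes to the class after Panel in LogStream's MRO: BinaryStream.

BinaryStream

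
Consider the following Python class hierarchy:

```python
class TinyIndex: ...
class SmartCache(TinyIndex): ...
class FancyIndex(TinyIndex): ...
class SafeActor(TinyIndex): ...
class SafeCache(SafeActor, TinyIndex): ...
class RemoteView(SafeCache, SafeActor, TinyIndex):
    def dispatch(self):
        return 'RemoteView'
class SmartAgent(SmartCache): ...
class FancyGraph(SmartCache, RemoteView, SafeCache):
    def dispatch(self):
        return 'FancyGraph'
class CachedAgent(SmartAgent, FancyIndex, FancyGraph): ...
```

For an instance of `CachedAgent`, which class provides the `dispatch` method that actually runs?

FancyGraph

L[CachedAgent] = CachedAgent + merge(L[SmartAgent], L[FancyIndex], L[FancyGraph], [SmartAgent FancyIndex FancyGraph])
  take SmartAgent:  [SmartAgent SmartCache TinyIndex object] + [FancyIndex TinyIndex object] + [FancyGraph SmartCache RemoteView SafeCache SafeActor TinyIndex object] + [SmartAgent FancyIndex FancyGraph]
  take FancyIndex:  [SmartCache TinyIndex object] + [FancyIndex TinyIndex object] + [FancyGraph SmartCache RemoteView SafeCache SafeActor TinyIndex object] + [FancyIndex FancyGraph]
  take FancyGraph:  [SmartCache TinyIndex object] + [TinyIndex object] + [FancyGraph SmartCache RemoteView SafeCache SafeActor TinyIndex object] + [FancyGraph]
  take SmartCache:  [SmartCache TinyIndex object] + [TinyIndex object] + [SmartCache RemoteView SafeCache SafeActor TinyIndex object]
  take RemoteView:  [TinyIndex object] + [TinyIndex object] + [RemoteView SafeCache SafeActor TinyIndex object]
  take SafeCache:  [TinyIndex object] + [TinyIndex object] + [SafeCache SafeActor TinyIndex object]
  take SafeActor:  [TinyIndex object] + [TinyIndex object] + [SafeActor TinyIndex object]
  take TinyIndex:  [TinyIndex object] + [TinyIndex object] + [TinyIndex object]
  take object:  [object] + [object] + [object]
MRO: CachedAgent SmartAgent FancyIndex FancyGraph SmartCache RemoteView SafeCache SafeActor TinyIndex object
dispatch is defined in: FancyGraph, RemoteView. First along the MRO is FancyGraph.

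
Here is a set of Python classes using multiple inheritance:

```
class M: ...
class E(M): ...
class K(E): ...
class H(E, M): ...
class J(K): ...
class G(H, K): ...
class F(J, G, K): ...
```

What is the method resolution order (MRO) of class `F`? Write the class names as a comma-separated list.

L[F] = F + merge(L[J], L[G], L[K], [J G K])
  take J:  [J K E M object] + [G H K E M object] + [K E M object] + [J G K]
  take G:  [K E M object] + [G H K E M object] + [K E M object] + [G K]
  take H:  [K E M object] + [H K E M object] + [K E M object] + [K]
  take K:  [K E M object] + [K E M object] + [K E M object] + [K]
  take E:  [E M object] + [E M object] + [E M object]
  take M:  [M object] + [M object] + [M object]
  take object:  [object] + [object] + [object]

F, J, G, H, K, E, M, object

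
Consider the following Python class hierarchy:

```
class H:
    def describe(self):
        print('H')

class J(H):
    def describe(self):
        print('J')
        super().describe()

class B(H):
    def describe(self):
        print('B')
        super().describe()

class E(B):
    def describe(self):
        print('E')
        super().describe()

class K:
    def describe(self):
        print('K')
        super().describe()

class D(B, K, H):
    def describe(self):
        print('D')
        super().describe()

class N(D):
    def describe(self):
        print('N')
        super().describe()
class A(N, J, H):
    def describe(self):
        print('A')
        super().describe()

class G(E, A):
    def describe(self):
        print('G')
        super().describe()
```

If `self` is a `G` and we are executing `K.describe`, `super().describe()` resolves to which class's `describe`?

L[G] = G + merge(L[E], L[A], [E A])
  take E:  [E B H object] + [A N D B K J H object] + [E A]
  take A:  [B H object] + [A N D B K J H object] + [A]
  take N:  [B H object] + [N D B K J H object]
  take D:  [B H object] + [D B K J H object]
  take B:  [B H object] + [B K J H object]
  take K:  [H object] + [K J H object]
  take J:  [H object] + [J H object]
  take H:  [H object] + [H object]
  take object:  [object] + [object]
MRO: G E A N D B K J H object
super() in K.describe on a G instance goes to the class after K in G's MRO: J.

J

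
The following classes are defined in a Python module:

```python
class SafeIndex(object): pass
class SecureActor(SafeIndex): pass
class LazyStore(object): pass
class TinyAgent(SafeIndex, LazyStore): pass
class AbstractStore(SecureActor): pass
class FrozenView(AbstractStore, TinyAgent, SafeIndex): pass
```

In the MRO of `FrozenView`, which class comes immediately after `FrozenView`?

L[FrozenView] = FrozenView + merge(L[AbstractStore], L[TinyAgent], L[SafeIndex], [AbstractStore TinyAgent SafeIndex])
  take AbstractStore:  [AbstractStore SecureActor SafeIndex object] + [TinyAgent SafeIndex LazyStore object] + [SafeIndex object] + [AbstractStore TinyAgent SafeIndex]
  take SecureActor:  [SecureActor SafeIndex object] + [TinyAgent SafeIndex LazyStore object] + [SafeIndex object] + [TinyAgent SafeIndex]
  take TinyAgent:  [SafeIndex object] + [TinyAgent SafeIndex LazyStore object] + [SafeIndex object] + [TinyAgent SafeIndex]
  take SafeIndex:  [SafeIndex object] + [SafeIndex LazyStore object] + [SafeIndex object] + [SafeIndex]
  take LazyStore:  [object] + [LazyStore object] + [object]
  take object:  [object] + [object] + [object]
MRO: FrozenView AbstractStore SecureActor TinyAgent SafeIndex LazyStore object
FrozenView is at position 0; next is AbstractStore.

AbstractStore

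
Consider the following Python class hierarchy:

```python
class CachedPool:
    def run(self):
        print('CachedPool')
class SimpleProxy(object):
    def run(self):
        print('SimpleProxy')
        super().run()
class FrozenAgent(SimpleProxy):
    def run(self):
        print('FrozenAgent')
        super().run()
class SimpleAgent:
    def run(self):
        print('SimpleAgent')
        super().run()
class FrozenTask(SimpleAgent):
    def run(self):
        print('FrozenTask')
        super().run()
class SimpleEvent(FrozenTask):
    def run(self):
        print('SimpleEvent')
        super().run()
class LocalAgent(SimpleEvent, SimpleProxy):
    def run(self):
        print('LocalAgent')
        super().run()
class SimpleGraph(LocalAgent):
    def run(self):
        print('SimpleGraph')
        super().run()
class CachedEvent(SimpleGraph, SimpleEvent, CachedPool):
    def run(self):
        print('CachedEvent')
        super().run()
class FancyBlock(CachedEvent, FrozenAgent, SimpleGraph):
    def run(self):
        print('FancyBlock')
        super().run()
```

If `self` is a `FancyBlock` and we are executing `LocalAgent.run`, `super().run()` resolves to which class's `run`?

SimpleEvent

L[FancyBlock] = FancyBlock + merge(L[CachedEvent], L[FrozenAgent], L[SimpleGraph], [CachedEvent FrozenAgent SimpleGraph])
  take CachedEvent:  [CachedEvent SimpleGraph LocalAgent SimpleEvent FrozenTask SimpleAgent SimpleProxy CachedPool object] + [FrozenAgent SimpleProxy object] + [SimpleGraph LocalAgent SimpleEvent FrozenTask SimpleAgent SimpleProxy object] + [CachedEvent FrozenAgent SimpleGraph]
  take FrozenAgent:  [SimpleGraph LocalAgent SimpleEvent FrozenTask SimpleAgent SimpleProxy CachedPool object] + [FrozenAgent SimpleProxy object] + [SimpleGraph LocalAgent SimpleEvent FrozenTask SimpleAgent SimpleProxy object] + [FrozenAgent SimpleGraph]
  take SimpleGraph:  [SimpleGraph LocalAgent SimpleEvent FrozenTask SimpleAgent SimpleProxy CachedPool object] + [SimpleProxy object] + [SimpleGraph LocalAgent SimpleEvent FrozenTask SimpleAgent SimpleProxy object] + [SimpleGraph]
  take LocalAgent:  [LocalAgent SimpleEvent FrozenTask SimpleAgent SimpleProxy CachedPool object] + [SimpleProxy object] + [LocalAgent SimpleEvent FrozenTask SimpleAgent SimpleProxy object]
  take SimpleEvent:  [SimpleEvent FrozenTask SimpleAgent SimpleProxy CachedPool object] + [SimpleProxy object] + [SimpleEvent FrozenTask SimpleAgent SimpleProxy object]
  take FrozenTask:  [FrozenTask SimpleAgent SimpleProxy CachedPool object] + [SimpleProxy object] + [FrozenTask SimpleAgent SimpleProxy object]
  take SimpleAgent:  [SimpleAgent SimpleProxy CachedPool object] + [SimpleProxy object] + [SimpleAgent SimpleProxy object]
  take SimpleProxy:  [SimpleProxy CachedPool object] + [SimpleProxy object] + [SimpleProxy object]
  take CachedPool:  [CachedPool object] + [object] + [object]
  take object:  [object] + [object] + [object]
MRO: FancyBlock CachedEvent FrozenAgent SimpleGraph LocalAgent SimpleEvent FrozenTask SimpleAgent SimpleProxy CachedPool object
super() in LocalAgent.run on a FancyBlock instance goes to the class after LocalAgent in FancyBlock's MRO: SimpleEvent.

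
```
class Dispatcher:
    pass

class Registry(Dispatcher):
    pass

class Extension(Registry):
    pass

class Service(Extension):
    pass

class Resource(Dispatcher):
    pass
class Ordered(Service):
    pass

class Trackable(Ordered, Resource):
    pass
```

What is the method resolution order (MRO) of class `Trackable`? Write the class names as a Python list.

L[Trackable] = Trackable + merge(L[Ordered], L[Resource], [Ordered Resource])
  take Ordered:  [Ordered Service Extension Registry Dispatcher object] + [Resource Dispatcher object] + [Ordered Resource]
  take Service:  [Service Extension Registry Dispatcher object] + [Resource Dispatcher object] + [Resource]
  take Extension:  [Extension Registry Dispatcher object] + [Resource Dispatcher object] + [Resource]
  take Registry:  [Registry Dispatcher object] + [Resource Dispatcher object] + [Resource]
  take Resource:  [Dispatcher object] + [Resource Dispatcher object] + [Resource]
  take Dispatcher:  [Dispatcher object] + [Dispatcher object]
  take object:  [object] + [object]

[Trackable, Ordered, Service, Extension, Registry, Resource, Dispatcher, object]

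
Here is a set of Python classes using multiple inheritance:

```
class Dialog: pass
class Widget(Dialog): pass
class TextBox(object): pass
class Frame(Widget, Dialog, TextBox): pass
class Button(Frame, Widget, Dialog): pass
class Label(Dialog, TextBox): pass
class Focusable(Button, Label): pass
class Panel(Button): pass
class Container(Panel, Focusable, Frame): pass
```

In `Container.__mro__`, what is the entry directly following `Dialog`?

L[Container] = Container + merge(L[Panel], L[Focusable], L[Frame], [Panel Focusable Frame])
  take Panel:  [Panel Button Frame Widget Dialog TextBox object] + [Focusable Button Frame Widget Label Dialog TextBox object] + [Frame Widget Dialog TextBox object] + [Panel Focusable Frame]
  take Focusable:  [Button Frame Widget Dialog TextBox object] + [Focusable Button Frame Widget Label Dialog TextBox object] + [Frame Widget Dialog TextBox object] + [Focusable Frame]
  take Button:  [Button Frame Widget Dialog TextBox object] + [Button Frame Widget Label Dialog TextBox object] + [Frame Widget Dialog TextBox object] + [Frame]
  take Frame:  [Frame Widget Dialog TextBox object] + [Frame Widget Label Dialog TextBox object] + [Frame Widget Dialog TextBox object] + [Frame]
  take Widget:  [Widget Dialog TextBox object] + [Widget Label Dialog TextBox object] + [Widget Dialog TextBox object]
  take Label:  [Dialog TextBox object] + [Label Dialog TextBox object] + [Dialog TextBox object]
  take Dialog:  [Dialog TextBox object] + [Dialog TextBox object] + [Dialog TextBox object]
  take TextBox:  [TextBox object] + [TextBox object] + [TextBox object]
  take object:  [object] + [object] + [object]
MRO: Container Panel Focusable Button Frame Widget Label Dialog TextBox object
Dialog is at position 7; next is TextBox.

TextBox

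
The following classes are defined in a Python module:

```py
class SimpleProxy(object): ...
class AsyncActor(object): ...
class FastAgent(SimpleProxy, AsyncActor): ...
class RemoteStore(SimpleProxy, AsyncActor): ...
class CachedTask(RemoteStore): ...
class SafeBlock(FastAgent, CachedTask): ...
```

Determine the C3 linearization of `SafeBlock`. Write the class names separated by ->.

L[SafeBlock] = SafeBlock + merge(L[FastAgent], L[CachedTask], [FastAgent CachedTask])
  take FastAgent:  [FastAgent SimpleProxy AsyncActor object] + [CachedTask RemoteStore SimpleProxy AsyncActor object] + [FastAgent CachedTask]
  take CachedTask:  [SimpleProxy AsyncActor object] + [CachedTask RemoteStore SimpleProxy AsyncActor object] + [CachedTask]
  take RemoteStore:  [SimpleProxy AsyncActor object] + [RemoteStore SimpleProxy AsyncActor object]
  take SimpleProxy:  [SimpleProxy AsyncActor object] + [SimpleProxy AsyncActor object]
  take AsyncActor:  [AsyncActor object] + [AsyncActor object]
  take object:  [object] + [object]

SafeBlock -> FastAgent -> CachedTask -> RemoteStore -> SimpleProxy -> AsyncActor -> object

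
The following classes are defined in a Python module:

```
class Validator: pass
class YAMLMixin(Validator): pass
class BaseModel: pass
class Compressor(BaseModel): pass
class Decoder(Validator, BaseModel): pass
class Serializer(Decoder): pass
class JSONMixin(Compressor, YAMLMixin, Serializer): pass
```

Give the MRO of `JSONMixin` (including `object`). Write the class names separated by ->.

L[JSONMixin] = JSONMixin + merge(L[Compressor], L[YAMLMixin], L[Serializer], [Compressor YAMLMixin Serializer])
  take Compressor:  [Compressor BaseModel object] + [YAMLMixin Validator object] + [Serializer Decoder Validator BaseModel object] + [Compressor YAMLMixin Serializer]
  take YAMLMixin:  [BaseModel object] + [YAMLMixin Validator object] + [Serializer Decoder Validator BaseModel object] + [YAMLMixin Serializer]
  take Serializer:  [BaseModel object] + [Validator object] + [Serializer Decoder Validator BaseModel object] + [Serializer]
  take Decoder:  [BaseModel object] + [Validator object] + [Decoder Validator BaseModel object]
  take Validator:  [BaseModel object] + [Validator object] + [Validator BaseModel object]
  take BaseModel:  [BaseModel object] + [object] + [BaseModel object]
  take object:  [object] + [object] + [object]

JSONMixin -> Compressor -> YAMLMixin -> Serializer -> Decoder -> Validator -> BaseModel -> object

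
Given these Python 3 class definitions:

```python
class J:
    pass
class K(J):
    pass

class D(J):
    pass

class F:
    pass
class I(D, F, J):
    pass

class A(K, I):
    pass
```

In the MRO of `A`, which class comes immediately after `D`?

L[A] = A + merge(L[K], L[I], [K I])
  take K:  [K J object] + [I D F J object] + [K I]
  take I:  [J object] + [I D F J object] + [I]
  take D:  [J object] + [D F J object]
  take F:  [J object] + [F J object]
  take J:  [J object] + [J object]
  take object:  [object] + [object]
MRO: A K I D F J object
D is at position 3; next is F.

F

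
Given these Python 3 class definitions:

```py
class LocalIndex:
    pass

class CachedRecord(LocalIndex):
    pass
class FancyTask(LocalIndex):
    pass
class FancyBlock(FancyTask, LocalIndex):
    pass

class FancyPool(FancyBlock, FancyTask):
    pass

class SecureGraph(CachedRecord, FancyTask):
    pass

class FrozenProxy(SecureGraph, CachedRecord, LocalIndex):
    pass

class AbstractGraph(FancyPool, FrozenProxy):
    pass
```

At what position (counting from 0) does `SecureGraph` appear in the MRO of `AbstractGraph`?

L[AbstractGraph] = AbstractGraph + merge(L[FancyPool], L[FrozenProxy], [FancyPool FrozenProxy])
  take FancyPool:  [FancyPool FancyBlock FancyTask LocalIndex object] + [FrozenProxy SecureGraph CachedRecord FancyTask LocalIndex object] + [FancyPool FrozenProxy]
  take FancyBlock:  [FancyBlock FancyTask LocalIndex object] + [FrozenProxy SecureGraph CachedRecord FancyTask LocalIndex object] + [FrozenProxy]
  take FrozenProxy:  [FancyTask LocalIndex object] + [FrozenProxy SecureGraph CachedRecord FancyTask LocalIndex object] + [FrozenProxy]
  take SecureGraph:  [FancyTask LocalIndex object] + [SecureGraph CachedRecord FancyTask LocalIndex object]
  take CachedRecord:  [FancyTask LocalIndex object] + [CachedRecord FancyTask LocalIndex object]
  take FancyTask:  [FancyTask LocalIndex object] + [FancyTask LocalIndex object]
  take LocalIndex:  [LocalIndex object] + [LocalIndex object]
  take object:  [object] + [object]
MRO: AbstractGraph FancyPool FancyBlock FrozenProxy SecureGraph CachedRecord FancyTask LocalIndex object
SecureGraph sits at index 4.

4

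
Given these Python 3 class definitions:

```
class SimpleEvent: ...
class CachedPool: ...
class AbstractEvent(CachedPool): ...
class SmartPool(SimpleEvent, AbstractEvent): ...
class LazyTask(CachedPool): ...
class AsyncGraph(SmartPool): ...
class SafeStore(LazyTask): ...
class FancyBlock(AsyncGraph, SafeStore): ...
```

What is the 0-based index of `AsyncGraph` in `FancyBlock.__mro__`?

L[FancyBlock] = FancyBlock + merge(L[AsyncGraph], L[SafeStore], [AsyncGraph SafeStore])
  take AsyncGraph:  [AsyncGraph SmartPool SimpleEvent AbstractEvent CachedPool object] + [SafeStore LazyTask CachedPool object] + [AsyncGraph SafeStore]
  take SmartPool:  [SmartPool SimpleEvent AbstractEvent CachedPool object] + [SafeStore LazyTask CachedPool object] + [SafeStore]
  take SimpleEvent:  [SimpleEvent AbstractEvent CachedPool object] + [SafeStore LazyTask CachedPool object] + [SafeStore]
  take AbstractEvent:  [AbstractEvent CachedPool object] + [SafeStore LazyTask CachedPool object] + [SafeStore]
  take SafeStore:  [CachedPool object] + [SafeStore LazyTask CachedPool object] + [SafeStore]
  take LazyTask:  [CachedPool object] + [LazyTask CachedPool object]
  take CachedPool:  [CachedPool object] + [CachedPool object]
  take object:  [object] + [object]
MRO: FancyBlock AsyncGraph SmartPool SimpleEvent AbstractEvent SafeStore LazyTask CachedPool object
AsyncGraph sits at index 1.

1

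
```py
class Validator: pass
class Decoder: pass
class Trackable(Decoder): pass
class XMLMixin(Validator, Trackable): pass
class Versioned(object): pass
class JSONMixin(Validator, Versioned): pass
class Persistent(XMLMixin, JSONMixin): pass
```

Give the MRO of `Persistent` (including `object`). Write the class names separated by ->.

L[Persistent] = Persistent + merge(L[XMLMixin], L[JSONMixin], [XMLMixin JSONMixin])
  take XMLMixin:  [XMLMixin Validator Trackable Decoder object] + [JSONMixin Validator Versioned object] + [XMLMixin JSONMixin]
  take JSONMixin:  [Validator Trackable Decoder object] + [JSONMixin Validator Versioned object] + [JSONMixin]
  take Validator:  [Validator Trackable Decoder object] + [Validator Versioned object]
  take Trackable:  [Trackable Decoder object] + [Versioned object]
  take Decoder:  [Decoder object] + [Versioned object]
  take Versioned:  [object] + [Versioned object]
  take object:  [object] + [object]

Persistent -> XMLMixin -> JSONMixin -> Validator -> Trackable -> Decoder -> Versioned -> object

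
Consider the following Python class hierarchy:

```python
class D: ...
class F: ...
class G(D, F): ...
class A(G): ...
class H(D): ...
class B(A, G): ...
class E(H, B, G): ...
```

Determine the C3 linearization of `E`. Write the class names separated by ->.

E -> H -> B -> A -> G -> D -> F -> object

L[E] = E + merge(L[H], L[B], L[G], [H B G])
  take H:  [H D object] + [B A G D F object] + [G D F object] + [H B G]
  take B:  [D object] + [B A G D F object] + [G D F object] + [B G]
  take A:  [D object] + [A G D F object] + [G D F object] + [G]
  take G:  [D object] + [G D F object] + [G D F object] + [G]
  take D:  [D object] + [D F object] + [D F object]
  take F:  [object] + [F object] + [F object]
  take object:  [object] + [object] + [object]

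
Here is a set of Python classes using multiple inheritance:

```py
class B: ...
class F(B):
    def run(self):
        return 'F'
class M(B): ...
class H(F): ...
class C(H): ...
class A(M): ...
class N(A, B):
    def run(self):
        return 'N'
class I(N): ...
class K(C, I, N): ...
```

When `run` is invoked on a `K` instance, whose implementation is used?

L[K] = K + merge(L[C], L[I], L[N], [C I N])
  take C:  [C H F B object] + [I N A M B object] + [N A M B object] + [C I N]
  take H:  [H F B object] + [I N A M B object] + [N A M B object] + [I N]
  take F:  [F B object] + [I N A M B object] + [N A M B object] + [I N]
  take I:  [B object] + [I N A M B object] + [N A M B object] + [I N]
  take N:  [B object] + [N A M B object] + [N A M B object] + [N]
  take A:  [B object] + [A M B object] + [A M B object]
  take M:  [B object] + [M B object] + [M B object]
  take B:  [B object] + [B object] + [B object]
  take object:  [object] + [object] + [object]
MRO: K C H F I N A M B object
run is defined in: F, N. First along the MRO is F.

F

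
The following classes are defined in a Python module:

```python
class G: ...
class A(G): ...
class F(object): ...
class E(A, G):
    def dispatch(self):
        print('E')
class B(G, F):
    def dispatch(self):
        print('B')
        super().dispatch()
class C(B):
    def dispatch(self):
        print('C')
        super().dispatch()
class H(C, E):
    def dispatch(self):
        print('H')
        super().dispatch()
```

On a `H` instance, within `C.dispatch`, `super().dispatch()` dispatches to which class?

L[H] = H + merge(L[C], L[E], [C E])
  take C:  [C B G F object] + [E A G object] + [C E]
  take B:  [B G F object] + [E A G object] + [E]
  take E:  [G F object] + [E A G object] + [E]
  take A:  [G F object] + [A G object]
  take G:  [G F object] + [G object]
  take F:  [F object] + [object]
  take object:  [object] + [object]
MRO: H C B E A G F object
super() in C.dispatch on a H instance goes to the class after C in H's MRO: B.

B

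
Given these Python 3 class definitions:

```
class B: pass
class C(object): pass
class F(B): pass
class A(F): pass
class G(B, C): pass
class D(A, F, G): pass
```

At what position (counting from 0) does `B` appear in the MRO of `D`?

L[D] = D + merge(L[A], L[F], L[G], [A F G])
  take A:  [A F B object] + [F B object] + [G B C object] + [A F G]
  take F:  [F B object] + [F B object] + [G B C object] + [F G]
  take G:  [B object] + [B object] + [G B C object] + [G]
  take B:  [B object] + [B object] + [B C object]
  take C:  [object] + [object] + [C object]
  take object:  [object] + [object] + [object]
MRO: D A F G B C object
B sits at index 4.

4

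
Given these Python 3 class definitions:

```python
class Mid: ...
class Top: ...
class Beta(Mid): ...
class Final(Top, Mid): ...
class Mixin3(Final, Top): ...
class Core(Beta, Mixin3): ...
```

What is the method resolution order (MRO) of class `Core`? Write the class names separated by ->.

Core -> Beta -> Mixin3 -> Final -> Top -> Mid -> object

L[Core] = Core + merge(L[Beta], L[Mixin3], [Beta Mixin3])
  take Beta:  [Beta Mid object] + [Mixin3 Final Top Mid object] + [Beta Mixin3]
  take Mixin3:  [Mid object] + [Mixin3 Final Top Mid object] + [Mixin3]
  take Final:  [Mid object] + [Final Top Mid object]
  take Top:  [Mid object] + [Top Mid object]
  take Mid:  [Mid object] + [Mid object]
  take object:  [object] + [object]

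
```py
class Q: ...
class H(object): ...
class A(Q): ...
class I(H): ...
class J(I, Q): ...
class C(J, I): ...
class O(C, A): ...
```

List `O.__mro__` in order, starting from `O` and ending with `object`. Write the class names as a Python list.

[O, C, J, I, H, A, Q, object]

L[O] = O + merge(L[C], L[A], [C A])
  take C:  [C J I H Q object] + [A Q object] + [C A]
  take J:  [J I H Q object] + [A Q object] + [A]
  take I:  [I H Q object] + [A Q object] + [A]
  take H:  [H Q object] + [A Q object] + [A]
  take A:  [Q object] + [A Q object] + [A]
  take Q:  [Q object] + [Q object]
  take object:  [object] + [object]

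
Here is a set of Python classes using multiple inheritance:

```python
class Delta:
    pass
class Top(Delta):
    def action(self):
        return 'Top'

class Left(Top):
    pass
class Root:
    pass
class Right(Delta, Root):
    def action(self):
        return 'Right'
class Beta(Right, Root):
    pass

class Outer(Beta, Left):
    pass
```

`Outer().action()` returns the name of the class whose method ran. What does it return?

Right

L[Outer] = Outer + merge(L[Beta], L[Left], [Beta Left])
  take Beta:  [Beta Right Delta Root object] + [Left Top Delta object] + [Beta Left]
  take Right:  [Right Delta Root object] + [Left Top Delta object] + [Left]
  take Left:  [Delta Root object] + [Left Top Delta object] + [Left]
  take Top:  [Delta Root object] + [Top Delta object]
  take Delta:  [Delta Root object] + [Delta object]
  take Root:  [Root object] + [object]
  take object:  [object] + [object]
MRO: Outer Beta Right Left Top Delta Root object
action is defined in: Right, Top. First along the MRO is Right.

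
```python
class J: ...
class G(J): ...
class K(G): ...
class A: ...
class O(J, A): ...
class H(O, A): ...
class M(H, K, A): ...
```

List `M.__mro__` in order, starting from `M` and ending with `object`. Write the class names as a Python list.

[M, H, O, K, G, J, A, object]

L[M] = M + merge(L[H], L[K], L[A], [H K A])
  take H:  [H O J A object] + [K G J object] + [A object] + [H K A]
  take O:  [O J A object] + [K G J object] + [A object] + [K A]
  take K:  [J A object] + [K G J object] + [A object] + [K A]
  take G:  [J A object] + [G J object] + [A object] + [A]
  take J:  [J A object] + [J object] + [A object] + [A]
  take A:  [A object] + [object] + [A object] + [A]
  take object:  [object] + [object] + [object]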